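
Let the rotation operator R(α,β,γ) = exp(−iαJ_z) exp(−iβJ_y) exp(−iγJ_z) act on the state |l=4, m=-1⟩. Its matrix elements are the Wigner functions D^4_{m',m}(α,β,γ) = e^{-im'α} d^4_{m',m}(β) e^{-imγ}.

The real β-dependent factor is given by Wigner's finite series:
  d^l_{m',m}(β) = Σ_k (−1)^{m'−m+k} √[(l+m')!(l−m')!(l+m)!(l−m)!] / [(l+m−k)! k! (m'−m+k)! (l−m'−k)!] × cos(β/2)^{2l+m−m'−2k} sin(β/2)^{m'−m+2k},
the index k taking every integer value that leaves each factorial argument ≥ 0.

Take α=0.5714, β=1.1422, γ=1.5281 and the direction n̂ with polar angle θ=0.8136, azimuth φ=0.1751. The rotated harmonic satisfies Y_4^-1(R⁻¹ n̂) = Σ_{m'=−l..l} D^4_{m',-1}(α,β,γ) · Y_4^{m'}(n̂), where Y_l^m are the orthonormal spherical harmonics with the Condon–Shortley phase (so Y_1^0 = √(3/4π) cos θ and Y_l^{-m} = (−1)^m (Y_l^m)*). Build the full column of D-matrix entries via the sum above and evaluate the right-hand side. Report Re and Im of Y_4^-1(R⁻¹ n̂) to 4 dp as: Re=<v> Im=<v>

Need the full column D^4_{m',-1} for m'=−4..4 at α=0.5714, β=1.1422, γ=1.5281.
cos(β/2)=0.841307, sin(β/2)=0.540558
d^4_{-4,-1}: single k=3 term ⇒ +0.498187;  D = -0.389837-0.310190i
d^4_{-3,-1}: k∈[2..3] ⇒ +0.822396 -0.565855 = +0.256541;  D = -0.255241-0.025792i
d^4_{-2,-1}: k∈[1..3] ⇒ +0.684163 -1.412228 +0.388677 = -0.339388;  D = +0.302481-0.153914i
d^4_{-1,-1}: k∈[0..3] ⇒ +0.250978 -1.554183 +1.283239 -0.176588 = -0.196554;  D = +0.099145-0.169717i
d^4_{0,-1}: k∈[0..3] ⇒ -0.721171 +1.786343 -0.737463 +0.050742 = +0.378451;  D = +0.016154+0.378106i
d^4_{1,-1}: k∈[0..3] ⇒ +1.036122 -1.283239 +0.264882 -0.007290 = +0.010475;  D = +0.006036+0.008561i
d^4_{2,-1}: k∈[0..2] ⇒ -0.941485 +0.583016 -0.048138 = -0.406607;  D = -0.376797-0.152818i
d^4_{3,-1}: k∈[0..1] ⇒ +0.565855 -0.140163 = +0.425693;  D = +0.418342-0.078765i
d^4_{4,-1}: single k=0 term ⇒ -0.205669;  D = -0.149430+0.141316i
Y_4^{m'}(θ=0.8136,φ=0.1751) and Σ D·Y over m':
  (-0.3898-0.3102i)·(+0.0944-0.0796i)  (-0.2552-0.0258i)·(+0.2855-0.1655i)  (+0.3025-0.1539i)·(+0.3822-0.1396i)  (+0.0991-0.1697i)·(+0.0704-0.0125i)  (+0.0162+0.3781i)·(-0.3558+0.0000i)  (+0.0060+0.0086i)·(-0.0704-0.0125i)  (-0.3768-0.1528i)·(+0.3822+0.1396i)  (+0.4183-0.0788i)·(-0.2855-0.1655i)  (-0.1494+0.1413i)·(+0.0944+0.0796i)
Y_4^-1(R⁻¹ n̂) = -0.326221-0.369101i

Re=-0.3262 Im=-0.3691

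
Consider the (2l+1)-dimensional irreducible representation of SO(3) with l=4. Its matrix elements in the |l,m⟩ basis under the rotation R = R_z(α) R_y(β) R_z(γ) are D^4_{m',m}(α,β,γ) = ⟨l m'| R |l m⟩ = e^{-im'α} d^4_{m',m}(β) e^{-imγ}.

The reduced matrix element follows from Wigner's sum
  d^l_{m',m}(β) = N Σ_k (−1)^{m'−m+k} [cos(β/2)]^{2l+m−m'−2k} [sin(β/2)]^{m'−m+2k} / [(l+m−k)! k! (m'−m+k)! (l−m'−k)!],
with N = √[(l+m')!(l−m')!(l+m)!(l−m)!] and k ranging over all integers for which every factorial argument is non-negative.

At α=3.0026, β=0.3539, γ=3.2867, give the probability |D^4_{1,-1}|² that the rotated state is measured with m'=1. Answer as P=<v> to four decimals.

P=0.0652

First d^4_{1,-1}(β=0.3539), then the phase factors e^{-i(1)α} and e^{-i(-1)γ}:
Half-angle: c=0.984385, s=0.176028. N=√(120·6·6·120)=720.000000
k∈{0,1,2,3} keeps every argument non-negative
  k=0: (−1)^2·720.0000/(72)·0.9844^6·0.1760^2 = +0.281938
  k=1: (−1)^3·720.0000/(24)·0.9844^4·0.1760^4 = -0.027046
  k=2: (−1)^4·720.0000/(48)·0.9844^2·0.1760^6 = +0.000432
  k=3: (−1)^5·720.0000/(720)·0.9844^0·0.1760^8 = -0.000001
d^4_{1,-1}(0.3539) = +0.281938 -0.027046 +0.000432 -0.000001 = +0.255323
|D^4_{1,-1}|² = |d^4_{1,-1}(β)|² = (+0.255323)² = 0.065190 (the z-rotation phases have unit modulus)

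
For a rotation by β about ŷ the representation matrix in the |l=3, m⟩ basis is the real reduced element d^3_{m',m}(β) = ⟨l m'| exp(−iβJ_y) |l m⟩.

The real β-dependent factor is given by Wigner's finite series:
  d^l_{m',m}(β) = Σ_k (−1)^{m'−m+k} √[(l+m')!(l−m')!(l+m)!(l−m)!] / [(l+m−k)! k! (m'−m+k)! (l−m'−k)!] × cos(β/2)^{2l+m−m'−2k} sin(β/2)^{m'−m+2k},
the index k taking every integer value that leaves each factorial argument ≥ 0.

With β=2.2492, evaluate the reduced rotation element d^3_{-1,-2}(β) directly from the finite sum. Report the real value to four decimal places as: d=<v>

d^3_{-1,-2}(β=2.2492) via Wigner's sum:
c=cos(2.2492/2)=0.431537, s=sin(2.2492/2)=0.902095; N=√[2·24·1·120]=75.894664
Admissible k: 0..1 (factorial args all ≥0)
  k=0: (−1)^1·75.8947/(24)·0.4315^5·0.9021^1 = -0.042692
  k=1: (−1)^2·75.8947/(12)·0.4315^3·0.9021^3 = +0.373115
d^3_{-1,-2}(2.2492) = -0.042692 +0.373115 = +0.330423

d=0.3304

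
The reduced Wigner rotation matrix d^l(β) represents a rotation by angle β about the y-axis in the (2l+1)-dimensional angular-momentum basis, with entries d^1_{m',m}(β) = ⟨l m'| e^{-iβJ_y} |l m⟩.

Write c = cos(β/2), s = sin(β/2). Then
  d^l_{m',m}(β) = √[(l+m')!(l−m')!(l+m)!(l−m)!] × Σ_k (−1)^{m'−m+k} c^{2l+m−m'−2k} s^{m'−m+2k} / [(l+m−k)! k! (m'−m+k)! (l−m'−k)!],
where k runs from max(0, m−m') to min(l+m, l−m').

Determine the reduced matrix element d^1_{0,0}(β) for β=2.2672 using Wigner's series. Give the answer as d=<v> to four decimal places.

d^1_{0,0}(β=2.2672) via Wigner's sum:
Half-angle: c=0.423401, s=0.905942. N=√(1·1·1·1)=1.000000
k: max(0,(0)−(0))=0 … min(1+(0),1−(0))=1
  k=0: (−1)^0·1.0000/(1)·0.4234^2·0.9059^0 = +0.179269
  k=1: (−1)^1·1.0000/(1)·0.4234^0·0.9059^2 = -0.820731
d^1_{0,0}(2.2672) = +0.179269 -0.820731 = -0.641463

d=-0.6415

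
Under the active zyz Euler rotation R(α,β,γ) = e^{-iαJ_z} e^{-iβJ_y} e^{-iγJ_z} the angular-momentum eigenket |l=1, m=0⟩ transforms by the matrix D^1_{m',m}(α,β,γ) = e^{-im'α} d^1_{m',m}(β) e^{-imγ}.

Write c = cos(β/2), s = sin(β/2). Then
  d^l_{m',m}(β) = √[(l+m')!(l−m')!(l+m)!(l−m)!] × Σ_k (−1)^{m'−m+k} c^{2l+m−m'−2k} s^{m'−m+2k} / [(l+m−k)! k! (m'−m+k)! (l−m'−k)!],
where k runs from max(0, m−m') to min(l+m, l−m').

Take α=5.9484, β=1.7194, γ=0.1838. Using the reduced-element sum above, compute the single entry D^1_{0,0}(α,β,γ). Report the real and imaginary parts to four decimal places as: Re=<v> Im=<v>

D^1_{0,0}(5.9484,1.7194,0.1838) = e^{-i·0·5.9484}·d^1_{0,0}(1.7194)·e^{-i·0·0.1838}. Compute d first:
c=cos(1.7194/2)=0.652665, s=sin(1.7194/2)=0.757647; N=√[1·1·1·1]=1.000000
Admissible k: 0..1 (factorial args all ≥0)
  k=0: (−1)^0·1.0000/(1)·0.6527^2·0.7576^0 = +0.425971
  k=1: (−1)^1·1.0000/(1)·0.6527^0·0.7576^2 = -0.574029
d^1_{0,0}(1.7194) = +0.425971 -0.574029 = -0.148057
D = (+1.000000+0.000000i)·(-0.148057)·(+1.000000+0.000000i) = -0.148057+0.000000i

Re=-0.1481 Im=0.0000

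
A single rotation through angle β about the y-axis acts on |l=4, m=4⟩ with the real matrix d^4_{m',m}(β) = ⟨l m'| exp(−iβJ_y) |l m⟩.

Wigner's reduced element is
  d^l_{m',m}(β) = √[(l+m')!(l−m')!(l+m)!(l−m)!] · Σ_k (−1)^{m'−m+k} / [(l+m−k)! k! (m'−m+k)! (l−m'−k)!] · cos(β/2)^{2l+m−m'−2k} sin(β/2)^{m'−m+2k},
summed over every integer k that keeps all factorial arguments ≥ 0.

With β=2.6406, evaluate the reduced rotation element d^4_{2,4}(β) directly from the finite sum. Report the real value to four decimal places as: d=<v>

d=0.0012

d^4_{2,4}(β=2.6406) via Wigner's sum:
Half-angle: c=0.247885, s=0.968790. N=√(720·2·40320·1)=7619.763776
k: max(0,(4)−(2))=2 … min(4+(4),4−(2))=2
  k=2: (−1)^0·7619.7638/(1440)·0.2479^6·0.9688^2 = +0.001152
d^4_{2,4}(2.6406) = +0.001152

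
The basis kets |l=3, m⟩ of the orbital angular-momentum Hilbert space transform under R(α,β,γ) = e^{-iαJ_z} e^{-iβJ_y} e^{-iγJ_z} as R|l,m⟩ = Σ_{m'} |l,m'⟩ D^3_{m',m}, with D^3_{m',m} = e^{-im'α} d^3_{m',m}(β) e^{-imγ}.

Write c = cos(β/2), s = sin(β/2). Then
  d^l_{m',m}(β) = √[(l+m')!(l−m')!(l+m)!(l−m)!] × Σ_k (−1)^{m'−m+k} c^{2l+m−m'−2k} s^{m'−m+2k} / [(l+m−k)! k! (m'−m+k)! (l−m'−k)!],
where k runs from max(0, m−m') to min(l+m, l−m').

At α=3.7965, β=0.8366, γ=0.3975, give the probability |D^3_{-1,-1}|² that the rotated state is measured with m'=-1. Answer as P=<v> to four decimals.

P=0.0407

First d^3_{-1,-1}(β=0.8366), then the phase factors e^{-i(-1)α} and e^{-i(-1)γ}:
With c≡cos(β/2)=0.913781 and s≡sin(β/2)=0.406208, N=[2·24·2·24]^{1/2}=48.000000
Admissible k: 0..2 (factorial args all ≥0)
  k=0: (−1)^0·48.0000/(48)·0.9138^6·0.4062^0 = +0.582173
  k=1: (−1)^1·48.0000/(6)·0.9138^4·0.4062^2 = -0.920353
  k=2: (−1)^2·48.0000/(8)·0.9138^2·0.4062^4 = +0.136404
d^3_{-1,-1}(0.8366) = +0.582173 -0.920353 +0.136404 = -0.201775
|D^3_{-1,-1}|² = |d^3_{-1,-1}(β)|² = (-0.201775)² = 0.040713 (the z-rotation phases have unit modulus)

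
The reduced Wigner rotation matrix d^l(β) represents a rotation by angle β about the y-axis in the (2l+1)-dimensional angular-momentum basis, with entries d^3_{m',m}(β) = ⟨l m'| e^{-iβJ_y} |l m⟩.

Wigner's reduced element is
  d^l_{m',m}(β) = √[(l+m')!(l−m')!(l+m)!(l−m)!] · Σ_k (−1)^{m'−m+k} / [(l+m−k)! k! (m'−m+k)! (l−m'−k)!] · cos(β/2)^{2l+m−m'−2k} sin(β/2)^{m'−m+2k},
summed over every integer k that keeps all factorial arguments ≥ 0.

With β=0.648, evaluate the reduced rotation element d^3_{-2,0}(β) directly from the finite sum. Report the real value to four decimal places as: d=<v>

d^3_{-2,0}(β=0.648) via Wigner's sum:
c=cos(0.648/2)=0.947970, s=sin(0.648/2)=0.318361; N=√[1·120·6·6]=65.726707
k∈{2,3} keeps every argument non-negative
  k=2: (−1)^0·65.7267/(12)·0.9480^4·0.3184^2 = +0.448309
  k=3: (−1)^1·65.7267/(12)·0.9480^2·0.3184^4 = -0.050563
d^3_{-2,0}(0.648) = +0.448309 -0.050563 = +0.397747

d=0.3977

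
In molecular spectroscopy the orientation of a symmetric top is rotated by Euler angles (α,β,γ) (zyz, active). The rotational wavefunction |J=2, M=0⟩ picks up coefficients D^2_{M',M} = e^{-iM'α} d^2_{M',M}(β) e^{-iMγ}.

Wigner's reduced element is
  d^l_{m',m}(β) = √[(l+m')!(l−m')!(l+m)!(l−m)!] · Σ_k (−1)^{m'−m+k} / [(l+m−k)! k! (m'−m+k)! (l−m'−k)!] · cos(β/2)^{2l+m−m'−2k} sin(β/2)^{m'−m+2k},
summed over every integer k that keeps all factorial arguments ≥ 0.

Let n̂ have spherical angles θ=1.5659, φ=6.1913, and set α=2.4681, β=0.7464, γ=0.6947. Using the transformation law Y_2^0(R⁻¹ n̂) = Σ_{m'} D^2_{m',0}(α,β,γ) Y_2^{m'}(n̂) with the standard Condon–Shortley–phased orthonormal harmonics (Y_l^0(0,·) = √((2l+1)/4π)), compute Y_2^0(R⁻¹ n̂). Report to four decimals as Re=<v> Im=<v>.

Re=-0.0147 Im=0.0000

Need the full column D^2_{m',0} for m'=−2..2 at α=2.4681, β=0.7464, γ=0.6947.
cos(β/2)=0.931165, sin(β/2)=0.364597
d^2_{-2,0}: single k=2 term ⇒ +0.282329;  D = +0.062662-0.275287i
d^2_{-1,0}: k∈[1..2] ⇒ +0.721056 -0.110546 = +0.610511;  D = -0.477204+0.380788i
d^2_{0,0}: k∈[0..2] ⇒ +0.751809 -0.461041 +0.017671 = +0.308438;  D = +0.308438+0.000000i
d^2_{1,0}: k∈[0..1] ⇒ -0.721056 +0.110546 = -0.610511;  D = +0.477204+0.380788i
d^2_{2,0}: single k=0 term ⇒ +0.282329;  D = +0.062662+0.275287i
Y_2^{m'}(θ=1.5659,φ=6.1913) and Σ D·Y over m':
  (+0.0627-0.2753i)·(+0.3798+0.0706i)  (-0.4772+0.3808i)·(+0.0038+0.0003i)  (+0.3084+0.0000i)·(-0.3154+0.0000i)  (+0.4772+0.3808i)·(-0.0038+0.0003i)  (+0.0627+0.2753i)·(+0.3798-0.0706i)
Y_2^0(R⁻¹ n̂) = -0.014675+0.000000i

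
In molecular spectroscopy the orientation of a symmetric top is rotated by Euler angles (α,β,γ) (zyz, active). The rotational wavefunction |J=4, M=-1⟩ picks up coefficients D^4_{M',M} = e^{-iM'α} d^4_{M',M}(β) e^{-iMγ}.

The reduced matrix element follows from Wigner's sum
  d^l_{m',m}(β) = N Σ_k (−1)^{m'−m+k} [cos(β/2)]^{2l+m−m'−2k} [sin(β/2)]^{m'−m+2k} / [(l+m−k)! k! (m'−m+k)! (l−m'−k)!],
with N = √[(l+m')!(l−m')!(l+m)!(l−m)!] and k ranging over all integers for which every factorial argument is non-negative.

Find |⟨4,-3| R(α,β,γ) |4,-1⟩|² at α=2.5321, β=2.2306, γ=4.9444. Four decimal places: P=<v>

P=0.0761

Split into d^4_{-3,-1}(β=2.2306) × two z-phases.
Half-angle: c=0.439908, s=0.898043. N=√(1·5040·6·120)=1904.940944
The bounds max(0,m−m')=2 and min(l+m,l−m')=3 give 2 terms
  k=2: (−1)^0·1904.9409/(240)·0.4399^6·0.8980^2 = +0.046391
  k=3: (−1)^1·1904.9409/(144)·0.4399^4·0.8980^4 = -0.322222
d^4_{-3,-1}(2.2306) = +0.046391 -0.322222 = -0.275831
|D^4_{-3,-1}|² = |d^4_{-3,-1}(β)|² = (-0.275831)² = 0.076083 (the z-rotation phases have unit modulus)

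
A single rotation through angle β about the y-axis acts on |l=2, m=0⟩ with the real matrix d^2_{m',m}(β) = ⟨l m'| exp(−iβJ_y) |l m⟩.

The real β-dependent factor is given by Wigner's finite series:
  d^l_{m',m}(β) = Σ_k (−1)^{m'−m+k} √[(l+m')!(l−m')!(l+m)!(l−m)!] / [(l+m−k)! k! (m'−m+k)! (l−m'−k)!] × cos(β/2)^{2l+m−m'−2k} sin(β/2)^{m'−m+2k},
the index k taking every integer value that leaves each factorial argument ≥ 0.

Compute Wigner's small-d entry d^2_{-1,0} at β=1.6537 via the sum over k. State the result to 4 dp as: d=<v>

d=-0.1011

d^2_{-1,0}(β=1.6537) via Wigner's sum:
Half-angle: c=0.677197, s=0.735802. N=√(1·6·2·2)=4.898979
k: max(0,(0)−(-1))=1 … min(2+(0),2−(-1))=2
  k=1: (−1)^0·4.8990/(2)·0.6772^3·0.7358^1 = +0.559734
  k=2: (−1)^1·4.8990/(2)·0.6772^1·0.7358^3 = -0.660805
d^2_{-1,0}(1.6537) = +0.559734 -0.660805 = -0.101071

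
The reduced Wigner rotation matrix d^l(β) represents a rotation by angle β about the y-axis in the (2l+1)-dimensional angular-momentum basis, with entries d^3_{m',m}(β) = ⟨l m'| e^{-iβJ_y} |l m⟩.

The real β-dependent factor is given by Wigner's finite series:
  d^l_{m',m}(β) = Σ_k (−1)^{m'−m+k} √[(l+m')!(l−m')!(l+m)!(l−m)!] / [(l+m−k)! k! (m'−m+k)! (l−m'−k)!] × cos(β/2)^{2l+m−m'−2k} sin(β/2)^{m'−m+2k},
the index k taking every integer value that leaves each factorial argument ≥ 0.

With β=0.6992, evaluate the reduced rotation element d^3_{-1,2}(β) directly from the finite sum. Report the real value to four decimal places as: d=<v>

d=0.1968

d^3_{-1,2}(β=0.6992) via Wigner's sum:
c=cos(0.6992/2)=0.939510, s=sin(0.6992/2)=0.342522; N=√[2·24·120·1]=75.894664
Admissible k: 3..4 (factorial args all ≥0)
  k=3: (−1)^0·75.8947/(12)·0.9395^3·0.3425^3 = +0.210765
  k=4: (−1)^1·75.8947/(24)·0.9395^1·0.3425^5 = -0.014007
d^3_{-1,2}(0.6992) = +0.210765 -0.014007 = +0.196759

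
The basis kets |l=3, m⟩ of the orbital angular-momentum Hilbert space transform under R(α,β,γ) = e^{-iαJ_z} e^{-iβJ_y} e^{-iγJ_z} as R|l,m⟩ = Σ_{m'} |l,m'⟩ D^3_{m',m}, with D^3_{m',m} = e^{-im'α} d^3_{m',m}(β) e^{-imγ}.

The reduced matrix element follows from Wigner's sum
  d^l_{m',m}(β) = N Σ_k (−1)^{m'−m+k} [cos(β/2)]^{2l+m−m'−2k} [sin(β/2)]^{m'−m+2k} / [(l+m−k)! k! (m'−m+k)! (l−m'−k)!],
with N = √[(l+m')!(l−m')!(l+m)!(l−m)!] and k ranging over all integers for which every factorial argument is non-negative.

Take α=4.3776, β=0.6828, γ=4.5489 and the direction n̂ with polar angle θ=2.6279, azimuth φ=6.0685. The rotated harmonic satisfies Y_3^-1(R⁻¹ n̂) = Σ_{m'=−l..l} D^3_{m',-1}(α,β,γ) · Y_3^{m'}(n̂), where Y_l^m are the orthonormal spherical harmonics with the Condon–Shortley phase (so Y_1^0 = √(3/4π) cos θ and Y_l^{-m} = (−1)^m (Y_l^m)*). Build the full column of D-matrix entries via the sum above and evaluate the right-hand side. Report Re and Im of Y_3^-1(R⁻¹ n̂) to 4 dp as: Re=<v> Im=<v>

Re=-0.2805 Im=-0.2080

Need the full column D^3_{m',-1} for m'=−3..3 at α=4.3776, β=0.6828, γ=4.5489.
cos(β/2)=0.942287, sin(β/2)=0.334807
d^3_{-3,-1}: single k=2 term ⇒ +0.342268;  D = +0.134212-0.314856i
d^3_{-2,-1}: k∈[1..2] ⇒ +0.786520 -0.198592 = +0.587928;  D = +0.435065+0.395446i
d^3_{-1,-1}: k∈[0..2] ⇒ +0.700001 -0.706986 +0.066941 = +0.059957;  D = -0.052666+0.028654i
d^3_{0,-1}: k∈[0..2] ⇒ -0.861589 +0.326320 -0.013732 = -0.549002;  D = +0.089356+0.541681i
d^3_{1,-1}: k∈[0..2] ⇒ +0.530239 -0.089255 +0.001409 = +0.442393;  D = +0.435918+0.075412i
d^3_{2,-1}: k∈[0..1] ⇒ -0.198592 +0.012536 = -0.186056;  D = +0.090193-0.162733i
d^3_{3,-1}: single k=0 term ⇒ +0.043210;  D = -0.028813-0.032202i
Y_3^{m'}(θ=2.6279,φ=6.0685) and Σ D·Y over m':
  (+0.1342-0.3149i)·(+0.0396+0.0297i)  (+0.4351+0.3954i)·(-0.1954-0.0895i)  (-0.0527+0.0287i)·(+0.4333+0.0945i)  (+0.0894+0.5417i)·(-0.2576+0.0000i)  (+0.4359+0.0754i)·(-0.4333+0.0945i)  (+0.0902-0.1627i)·(-0.1954+0.0895i)  (-0.0288-0.0322i)·(-0.0396+0.0297i)
Y_3^-1(R⁻¹ n̂) = -0.280497-0.207989i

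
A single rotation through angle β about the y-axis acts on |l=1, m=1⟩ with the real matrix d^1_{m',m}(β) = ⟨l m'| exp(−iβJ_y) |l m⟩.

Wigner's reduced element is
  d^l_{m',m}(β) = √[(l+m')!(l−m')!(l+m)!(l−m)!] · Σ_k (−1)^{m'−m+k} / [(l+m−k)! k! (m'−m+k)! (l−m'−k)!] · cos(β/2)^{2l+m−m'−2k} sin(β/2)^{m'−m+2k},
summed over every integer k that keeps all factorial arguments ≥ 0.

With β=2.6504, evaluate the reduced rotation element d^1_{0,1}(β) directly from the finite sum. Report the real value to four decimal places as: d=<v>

d=0.3335

d^1_{0,1}(β=2.6504) via Wigner's sum:
c=cos(2.6504/2)=0.243135, s=sin(2.6504/2)=0.969993; N=√[1·1·2·1]=1.414214
k: max(0,(1)−(0))=1 … min(1+(1),1−(0))=1
  k=1: (−1)^0·1.4142/(1)·0.2431^1·0.9700^1 = +0.333527
d^1_{0,1}(2.6504) = +0.333527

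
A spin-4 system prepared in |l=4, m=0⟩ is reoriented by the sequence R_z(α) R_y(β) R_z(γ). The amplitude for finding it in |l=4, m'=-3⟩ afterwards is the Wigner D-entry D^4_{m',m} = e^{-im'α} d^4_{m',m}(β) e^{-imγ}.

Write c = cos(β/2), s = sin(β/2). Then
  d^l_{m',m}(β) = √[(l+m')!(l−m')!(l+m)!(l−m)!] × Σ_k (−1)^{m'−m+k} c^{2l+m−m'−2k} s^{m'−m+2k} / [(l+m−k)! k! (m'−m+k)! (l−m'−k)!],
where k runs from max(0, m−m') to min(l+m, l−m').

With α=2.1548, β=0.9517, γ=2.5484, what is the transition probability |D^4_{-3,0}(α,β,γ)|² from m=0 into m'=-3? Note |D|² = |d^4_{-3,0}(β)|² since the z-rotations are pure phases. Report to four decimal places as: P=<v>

P=0.2149

First d^4_{-3,0}(β=0.9517), then the phase factors e^{-i(-3)α} and e^{-i(0)γ}:
Half-angle: c=0.888904, s=0.458094. N=√(1·5040·24·24)=1703.830978
k: max(0,(0)−(-3))=3 … min(4+(0),4−(-3))=4
  k=3: (−1)^0·1703.8310/(144)·0.8889^5·0.4581^3 = +0.631251
  k=4: (−1)^1·1703.8310/(144)·0.8889^3·0.4581^5 = -0.167649
d^4_{-3,0}(0.9517) = +0.631251 -0.167649 = +0.463601
|D^4_{-3,0}|² = |d^4_{-3,0}(β)|² = (+0.463601)² = 0.214926 (the z-rotation phases have unit modulus)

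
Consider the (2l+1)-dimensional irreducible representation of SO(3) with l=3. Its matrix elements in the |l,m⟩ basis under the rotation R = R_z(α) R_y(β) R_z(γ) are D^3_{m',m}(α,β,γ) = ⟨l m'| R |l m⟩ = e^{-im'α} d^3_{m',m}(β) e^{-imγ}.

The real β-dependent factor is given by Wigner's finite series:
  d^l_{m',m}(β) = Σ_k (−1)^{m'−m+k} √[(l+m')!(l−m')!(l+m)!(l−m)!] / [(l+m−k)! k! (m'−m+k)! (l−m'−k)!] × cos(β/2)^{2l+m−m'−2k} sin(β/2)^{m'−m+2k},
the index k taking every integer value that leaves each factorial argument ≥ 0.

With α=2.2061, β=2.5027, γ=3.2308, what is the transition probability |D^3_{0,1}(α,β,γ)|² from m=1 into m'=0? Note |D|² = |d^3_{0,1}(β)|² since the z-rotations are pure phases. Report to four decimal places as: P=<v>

First d^3_{0,1}(β=2.5027), then the phase factors e^{-i(0)α} and e^{-i(1)γ}:
Half-angle: c=0.314041, s=0.949409. N=√(6·6·24·2)=41.569219
k: max(0,(1)−(0))=1 … min(3+(1),3−(0))=3
  k=1: (−1)^0·41.5692/(12)·0.3140^5·0.9494^1 = +0.010046
  k=2: (−1)^1·41.5692/(4)·0.3140^3·0.9494^3 = -0.275443
  k=3: (−1)^2·41.5692/(12)·0.3140^1·0.9494^5 = +0.839160
d^3_{0,1}(2.5027) = +0.010046 -0.275443 +0.839160 = +0.573763
|D^3_{0,1}|² = |d^3_{0,1}(β)|² = (+0.573763)² = 0.329203 (the z-rotation phases have unit modulus)

P=0.3292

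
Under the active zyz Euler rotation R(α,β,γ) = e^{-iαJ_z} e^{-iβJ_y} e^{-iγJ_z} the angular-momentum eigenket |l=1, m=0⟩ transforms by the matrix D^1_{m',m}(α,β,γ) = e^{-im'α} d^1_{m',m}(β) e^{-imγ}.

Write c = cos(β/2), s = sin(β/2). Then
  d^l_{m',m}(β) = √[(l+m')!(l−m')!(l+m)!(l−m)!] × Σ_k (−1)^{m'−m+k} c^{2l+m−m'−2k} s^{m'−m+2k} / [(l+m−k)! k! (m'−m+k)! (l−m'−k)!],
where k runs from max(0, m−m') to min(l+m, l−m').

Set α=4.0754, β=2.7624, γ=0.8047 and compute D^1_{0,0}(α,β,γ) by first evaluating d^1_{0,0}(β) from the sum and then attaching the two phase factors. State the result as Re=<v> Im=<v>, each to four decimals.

Re=-0.9290 Im=0.0000

Split into d^1_{0,0}(β=2.7624) × two z-phases.
c=cos(2.7624/2)=0.188462, s=sin(2.7624/2)=0.982080; N=√[1·1·1·1]=1.000000
k: max(0,(0)−(0))=0 … min(1+(0),1−(0))=1
  k=0: (−1)^0·1.0000/(1)·0.1885^2·0.9821^0 = +0.035518
  k=1: (−1)^1·1.0000/(1)·0.1885^0·0.9821^2 = -0.964482
d^1_{0,0}(2.7624) = +0.035518 -0.964482 = -0.928964
Phases: e^{-i·(0)·4.0754}=+1.000000+0.000000i, e^{-i·(0)·0.8047}=+1.000000+0.000000i ⇒ D=-0.928964+0.000000i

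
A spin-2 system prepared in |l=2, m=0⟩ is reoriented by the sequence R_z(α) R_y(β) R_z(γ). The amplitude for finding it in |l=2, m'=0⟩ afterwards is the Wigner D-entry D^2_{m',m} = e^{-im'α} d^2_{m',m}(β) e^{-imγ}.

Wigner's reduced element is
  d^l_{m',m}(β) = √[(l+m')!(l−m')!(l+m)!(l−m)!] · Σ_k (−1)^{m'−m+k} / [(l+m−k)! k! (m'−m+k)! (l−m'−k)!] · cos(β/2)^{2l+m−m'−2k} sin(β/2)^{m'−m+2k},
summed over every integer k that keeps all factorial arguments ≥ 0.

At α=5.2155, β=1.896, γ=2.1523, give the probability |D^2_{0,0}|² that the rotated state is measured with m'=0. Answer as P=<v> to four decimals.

First d^2_{0,0}(β=1.896), then the phase factors e^{-i(0)α} and e^{-i(0)γ}:
c=cos(1.896/2)=0.583309, s=sin(1.896/2)=0.812251; N=√[2·2·2·2]=4.000000
k: max(0,(0)−(0))=0 … min(2+(0),2−(0))=2
  k=0: (−1)^0·4.0000/(4)·0.5833^4·0.8123^0 = +0.115769
  k=1: (−1)^1·4.0000/(1)·0.5833^2·0.8123^2 = -0.897919
  k=2: (−1)^2·4.0000/(4)·0.5833^0·0.8123^4 = +0.435271
d^2_{0,0}(1.896) = +0.115769 -0.897919 +0.435271 = -0.346878
|D^2_{0,0}|² = |d^2_{0,0}(β)|² = (-0.346878)² = 0.120324 (the z-rotation phases have unit modulus)

P=0.1203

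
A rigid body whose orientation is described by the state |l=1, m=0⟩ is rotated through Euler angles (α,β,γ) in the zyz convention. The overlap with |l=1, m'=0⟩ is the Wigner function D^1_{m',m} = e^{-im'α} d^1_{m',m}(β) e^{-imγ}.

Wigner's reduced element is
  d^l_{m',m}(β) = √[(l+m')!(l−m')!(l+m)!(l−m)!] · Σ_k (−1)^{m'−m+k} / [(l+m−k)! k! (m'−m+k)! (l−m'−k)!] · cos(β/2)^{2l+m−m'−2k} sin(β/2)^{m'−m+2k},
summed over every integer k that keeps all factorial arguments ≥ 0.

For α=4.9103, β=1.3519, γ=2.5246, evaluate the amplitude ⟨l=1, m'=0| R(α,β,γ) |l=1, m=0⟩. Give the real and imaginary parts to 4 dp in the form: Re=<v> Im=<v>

Re=0.2172 Im=0.0000

D^1_{0,0}(4.9103,1.3519,2.5246) = e^{-i·0·4.9103}·d^1_{0,0}(1.3519)·e^{-i·0·2.5246}. Compute d first:
c=cos(1.3519/2)=0.780113, s=sin(1.3519/2)=0.625639; N=√[1·1·1·1]=1.000000
k∈{0,1} keeps every argument non-negative
  k=0: (−1)^0·1.0000/(1)·0.7801^2·0.6256^0 = +0.608576
  k=1: (−1)^1·1.0000/(1)·0.7801^0·0.6256^2 = -0.391424
d^1_{0,0}(1.3519) = +0.608576 -0.391424 = +0.217152
D = (+1.000000+0.000000i)·(+0.217152)·(+1.000000+0.000000i) = +0.217152+0.000000i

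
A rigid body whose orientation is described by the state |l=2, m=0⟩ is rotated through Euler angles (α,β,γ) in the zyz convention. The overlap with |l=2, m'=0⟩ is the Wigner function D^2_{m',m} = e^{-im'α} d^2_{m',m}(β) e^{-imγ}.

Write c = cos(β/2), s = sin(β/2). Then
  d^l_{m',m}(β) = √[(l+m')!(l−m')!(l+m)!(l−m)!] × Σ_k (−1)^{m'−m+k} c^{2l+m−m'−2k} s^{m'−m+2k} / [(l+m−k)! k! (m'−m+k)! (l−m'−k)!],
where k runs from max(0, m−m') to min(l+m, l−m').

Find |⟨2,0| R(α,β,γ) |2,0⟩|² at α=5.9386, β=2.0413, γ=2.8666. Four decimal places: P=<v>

P=0.0368

Split into d^2_{0,0}(β=2.0413) × two z-phases.
c=cos(2.0413/2)=0.522812, s=sin(2.0413/2)=0.852448; N=√[2·2·2·2]=4.000000
The bounds max(0,m−m')=0 and min(l+m,l−m')=2 give 3 terms
  k=0: (−1)^0·4.0000/(4)·0.5228^4·0.8524^0 = +0.074711
  k=1: (−1)^1·4.0000/(1)·0.5228^2·0.8524^2 = -0.794487
  k=2: (−1)^2·4.0000/(4)·0.5228^0·0.8524^4 = +0.528046
d^2_{0,0}(2.0413) = +0.074711 -0.794487 +0.528046 = -0.191731
|D^2_{0,0}|² = |d^2_{0,0}(β)|² = (-0.191731)² = 0.036761 (the z-rotation phases have unit modulus)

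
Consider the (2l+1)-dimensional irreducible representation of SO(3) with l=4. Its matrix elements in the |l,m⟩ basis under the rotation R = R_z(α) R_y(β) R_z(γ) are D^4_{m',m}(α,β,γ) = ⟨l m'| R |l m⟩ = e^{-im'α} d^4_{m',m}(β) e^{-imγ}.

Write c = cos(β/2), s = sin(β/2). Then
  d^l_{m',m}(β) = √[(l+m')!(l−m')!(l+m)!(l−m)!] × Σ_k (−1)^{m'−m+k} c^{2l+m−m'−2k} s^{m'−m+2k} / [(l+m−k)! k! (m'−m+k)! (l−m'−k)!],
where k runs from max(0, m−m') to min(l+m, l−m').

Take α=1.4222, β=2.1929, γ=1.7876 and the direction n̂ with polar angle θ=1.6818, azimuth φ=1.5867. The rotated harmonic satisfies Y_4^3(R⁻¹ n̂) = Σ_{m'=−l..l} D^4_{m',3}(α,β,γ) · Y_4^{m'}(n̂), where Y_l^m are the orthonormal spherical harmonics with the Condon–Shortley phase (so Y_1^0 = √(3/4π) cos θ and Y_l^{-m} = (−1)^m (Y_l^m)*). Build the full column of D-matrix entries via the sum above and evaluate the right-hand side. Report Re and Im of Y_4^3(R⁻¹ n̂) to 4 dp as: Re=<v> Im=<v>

Need the full column D^4_{m',3} for m'=−4..4 at α=1.4222, β=2.1929, γ=1.7876.
cos(β/2)=0.456757, sin(β/2)=0.889591
d^4_{-4,3}: single k=7 term ⇒ +0.569593;  D = +0.539593+0.182416i
d^4_{-3,3}: k∈[6..7] ⇒ +0.723789 -0.392216 = +0.331574;  D = +0.151522-0.294927i
d^4_{-2,3}: k∈[5..6] ⇒ +0.595928 -0.753501 = -0.157572;  D = +0.127952+0.091964i
d^4_{-1,3}: k∈[4..5] ⇒ +0.360597 -0.820700 = -0.460103;  D = +0.320884-0.329739i
d^4_{0,3}: k∈[3..4] ⇒ +0.165601 -0.628164 = -0.462563;  D = -0.280088-0.368124i
d^4_{1,3}: k∈[2..3] ⇒ +0.057038 -0.360597 = -0.303559;  D = -0.266134+0.146017i
d^4_{2,3}: k∈[1..2] ⇒ +0.013805 -0.157103 = -0.143297;  D = +0.049569+0.134451i
d^4_{3,3}: k∈[0..1] ⇒ +0.001894 -0.050303 = -0.048408;  D = +0.047398-0.009836i
d^4_{4,3}: single k=0 term ⇒ -0.010436;  D = -0.000584-0.010420i
Y_4^{m'}(θ=1.6818,φ=1.5867) and Σ D·Y over m':
  (+0.5396+0.1824i)·(+0.4309-0.0274i)  (+0.1515-0.2949i)·(-0.0065-0.1360i)  (+0.1280+0.0920i)·(+0.3019-0.0096i)  (+0.3209-0.3297i)·(-0.0024-0.1518i)  (-0.2801-0.3681i)·(+0.2790+0.0000i)  (-0.2661+0.1460i)·(+0.0024-0.1518i)  (+0.0496+0.1345i)·(+0.3019+0.0096i)  (+0.0474-0.0098i)·(+0.0065-0.1360i)  (-0.0006-0.0104i)·(+0.4309+0.0274i)
Y_4^3(R⁻¹ n̂) = +0.141170-0.008171i

Re=0.1412 Im=-0.0082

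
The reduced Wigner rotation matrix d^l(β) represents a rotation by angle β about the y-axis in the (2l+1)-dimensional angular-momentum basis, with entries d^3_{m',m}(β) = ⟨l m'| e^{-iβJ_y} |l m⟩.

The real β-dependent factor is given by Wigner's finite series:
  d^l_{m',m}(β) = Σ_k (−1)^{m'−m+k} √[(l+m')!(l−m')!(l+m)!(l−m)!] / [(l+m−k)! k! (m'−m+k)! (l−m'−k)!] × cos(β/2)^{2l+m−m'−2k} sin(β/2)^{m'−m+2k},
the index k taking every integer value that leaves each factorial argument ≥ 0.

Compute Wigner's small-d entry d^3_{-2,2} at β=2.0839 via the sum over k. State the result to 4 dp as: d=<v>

d^3_{-2,2}(β=2.0839) via Wigner's sum:
c=cos(2.0839/2)=0.504538, s=sin(2.0839/2)=0.863390; N=√[1·120·120·1]=120.000000
Admissible k: 4..5 (factorial args all ≥0)
  k=4: (−1)^0·120.0000/(24)·0.5045^2·0.8634^4 = +0.707269
  k=5: (−1)^1·120.0000/(120)·0.5045^0·0.8634^6 = -0.414230
d^3_{-2,2}(2.0839) = +0.707269 -0.414230 = +0.293039

d=0.2930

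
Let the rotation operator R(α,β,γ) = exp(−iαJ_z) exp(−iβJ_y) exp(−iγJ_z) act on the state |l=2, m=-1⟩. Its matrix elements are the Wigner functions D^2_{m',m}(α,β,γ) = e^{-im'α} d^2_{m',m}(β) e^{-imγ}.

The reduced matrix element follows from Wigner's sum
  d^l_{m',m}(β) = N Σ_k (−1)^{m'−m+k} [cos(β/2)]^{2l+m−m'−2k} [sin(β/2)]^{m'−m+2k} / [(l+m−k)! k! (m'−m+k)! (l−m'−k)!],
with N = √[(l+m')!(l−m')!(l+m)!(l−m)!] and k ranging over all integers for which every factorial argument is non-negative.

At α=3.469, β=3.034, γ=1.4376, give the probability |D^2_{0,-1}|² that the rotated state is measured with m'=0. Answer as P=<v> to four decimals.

D^2_{0,-1}(3.469,3.034,1.4376) = e^{-i·0·3.469}·d^2_{0,-1}(3.034)·e^{-i·-1·1.4376}. Compute d first:
With c≡cos(β/2)=0.053770 and s≡sin(β/2)=0.998553, N=[2·2·1·6]^{1/2}=4.898979
k: max(0,(-1)−(0))=0 … min(2+(-1),2−(0))=1
  k=0: (−1)^1·4.8990/(2)·0.0538^3·0.9986^1 = -0.000380
  k=1: (−1)^2·4.8990/(2)·0.0538^1·0.9986^3 = +0.131139
d^2_{0,-1}(3.034) = -0.000380 +0.131139 = +0.130759
|D^2_{0,-1}|² = |d^2_{0,-1}(β)|² = (+0.130759)² = 0.017098 (the z-rotation phases have unit modulus)

P=0.0171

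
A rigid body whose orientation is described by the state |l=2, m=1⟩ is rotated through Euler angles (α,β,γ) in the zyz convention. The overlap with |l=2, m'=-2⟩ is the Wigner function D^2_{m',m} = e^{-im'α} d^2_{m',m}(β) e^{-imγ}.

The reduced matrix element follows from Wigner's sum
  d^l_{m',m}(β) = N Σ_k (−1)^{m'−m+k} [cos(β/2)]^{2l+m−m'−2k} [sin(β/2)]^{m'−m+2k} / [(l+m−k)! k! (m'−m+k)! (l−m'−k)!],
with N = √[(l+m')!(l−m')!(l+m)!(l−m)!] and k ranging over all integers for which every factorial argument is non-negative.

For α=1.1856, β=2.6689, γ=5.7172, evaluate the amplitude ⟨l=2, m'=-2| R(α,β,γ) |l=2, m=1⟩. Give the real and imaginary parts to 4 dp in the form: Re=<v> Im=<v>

D^2_{-2,1}(1.1856,2.6689,5.7172) = e^{-i·-2·1.1856}·d^2_{-2,1}(2.6689)·e^{-i·1·5.7172}. Compute d first:
c=cos(2.6689/2)=0.234152, s=sin(2.6689/2)=0.972200; N=√[1·24·6·1]=12.000000
Admissible k: 3..3 (factorial args all ≥0)
  k=3: (−1)^0·12.0000/(6)·0.2342^1·0.9722^3 = +0.430323
d^2_{-2,1}(2.6689) = +0.430323
D = (-0.717637+0.696417i)·(+0.430323)·(+0.844061+0.536248i) = -0.421365+0.087350i

Re=-0.4214 Im=0.0873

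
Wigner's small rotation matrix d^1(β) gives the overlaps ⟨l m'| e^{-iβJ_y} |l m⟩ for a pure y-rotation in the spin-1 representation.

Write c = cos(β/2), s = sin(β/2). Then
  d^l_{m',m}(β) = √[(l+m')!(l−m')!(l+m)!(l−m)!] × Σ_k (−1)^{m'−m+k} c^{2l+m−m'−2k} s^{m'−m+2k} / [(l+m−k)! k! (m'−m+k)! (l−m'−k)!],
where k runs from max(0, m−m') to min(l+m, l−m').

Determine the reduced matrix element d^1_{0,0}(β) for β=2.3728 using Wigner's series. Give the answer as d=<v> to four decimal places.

d^1_{0,0}(β=2.3728) via Wigner's sum:
With c≡cos(β/2)=0.375000 and s≡sin(β/2)=0.927025, N=[1·1·1·1]^{1/2}=1.000000
k∈{0,1} keeps every argument non-negative
  k=0: (−1)^0·1.0000/(1)·0.3750^2·0.9270^0 = +0.140625
  k=1: (−1)^1·1.0000/(1)·0.3750^0·0.9270^2 = -0.859375
d^1_{0,0}(2.3728) = +0.140625 -0.859375 = -0.718751

d=-0.7188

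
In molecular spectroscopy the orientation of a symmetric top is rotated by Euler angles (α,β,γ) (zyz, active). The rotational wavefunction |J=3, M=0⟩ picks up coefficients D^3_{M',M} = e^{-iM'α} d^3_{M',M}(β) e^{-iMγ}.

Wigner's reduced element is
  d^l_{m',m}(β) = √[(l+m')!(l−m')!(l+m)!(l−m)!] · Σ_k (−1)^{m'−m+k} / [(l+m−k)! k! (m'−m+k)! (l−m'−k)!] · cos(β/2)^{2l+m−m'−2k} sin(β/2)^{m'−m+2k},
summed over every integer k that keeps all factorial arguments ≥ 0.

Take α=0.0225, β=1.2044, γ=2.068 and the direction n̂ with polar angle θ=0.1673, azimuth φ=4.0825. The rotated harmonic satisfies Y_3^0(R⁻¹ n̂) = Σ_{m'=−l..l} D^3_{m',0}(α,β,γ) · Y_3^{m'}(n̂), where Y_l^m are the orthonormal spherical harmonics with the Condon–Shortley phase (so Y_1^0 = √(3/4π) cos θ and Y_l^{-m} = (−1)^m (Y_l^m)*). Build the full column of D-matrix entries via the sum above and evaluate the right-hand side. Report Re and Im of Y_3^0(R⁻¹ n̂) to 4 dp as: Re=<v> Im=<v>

Re=-0.2574 Im=0.0000

Need the full column D^3_{m',0} for m'=−3..3 at α=0.0225, β=1.2044, γ=2.068.
cos(β/2)=0.824091, sin(β/2)=0.566457
d^3_{-3,0}: single k=3 term ⇒ +0.454927;  D = +0.453891+0.030684i
d^3_{-2,0}: k∈[2..3] ⇒ +0.810580 -0.382982 = +0.427598;  D = +0.427165+0.019235i
d^3_{-1,0}: k∈[1..3] ⇒ +0.745821 -1.057155 +0.166495 = -0.144839;  D = -0.144803-0.003259i
d^3_{0,0}: k∈[0..3] ⇒ +0.313222 -1.331919 +0.629304 -0.033037 = -0.422430;  D = -0.422430+0.000000i
d^3_{1,0}: k∈[0..2] ⇒ -0.745821 +1.057155 -0.166495 = +0.144839;  D = +0.144803-0.003259i
d^3_{2,0}: k∈[0..1] ⇒ +0.810580 -0.382982 = +0.427598;  D = +0.427165-0.019235i
d^3_{3,0}: single k=0 term ⇒ -0.454927;  D = -0.453891+0.030684i
Y_3^{m'}(θ=0.1673,φ=4.0825) and Σ D·Y over m':
  (+0.4539+0.0307i)·(+0.0018+0.0006i)  (+0.4272+0.0192i)·(-0.0086-0.0266i)  (-0.1448-0.0033i)·(-0.1224+0.1679i)  (-0.4224+0.0000i)·(+0.6849+0.0000i)  (+0.1448-0.0033i)·(+0.1224+0.1679i)  (+0.4272-0.0192i)·(-0.0086+0.0266i)  (-0.4539+0.0307i)·(-0.0018+0.0006i)
Y_3^0(R⁻¹ n̂) = -0.257443+0.000000i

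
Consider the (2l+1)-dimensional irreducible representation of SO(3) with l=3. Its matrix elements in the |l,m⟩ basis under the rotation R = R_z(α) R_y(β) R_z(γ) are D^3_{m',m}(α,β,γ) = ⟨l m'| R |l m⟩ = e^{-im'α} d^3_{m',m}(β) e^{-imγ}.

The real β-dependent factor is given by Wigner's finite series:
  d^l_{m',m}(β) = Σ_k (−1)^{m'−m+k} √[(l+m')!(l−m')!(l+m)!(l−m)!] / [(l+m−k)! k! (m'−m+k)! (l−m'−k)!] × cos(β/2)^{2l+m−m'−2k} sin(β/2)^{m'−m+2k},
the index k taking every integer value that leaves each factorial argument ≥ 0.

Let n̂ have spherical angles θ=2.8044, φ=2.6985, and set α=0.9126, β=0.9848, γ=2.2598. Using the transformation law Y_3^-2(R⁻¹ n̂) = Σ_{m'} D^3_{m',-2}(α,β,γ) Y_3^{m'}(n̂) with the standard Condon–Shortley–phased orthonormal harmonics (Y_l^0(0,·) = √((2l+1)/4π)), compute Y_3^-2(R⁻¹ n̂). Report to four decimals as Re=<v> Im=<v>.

Re=0.3330 Im=0.2094

Need the full column D^3_{m',-2} for m'=−3..3 at α=0.9126, β=0.9848, γ=2.2598.
cos(β/2)=0.881201, sin(β/2)=0.472742
d^3_{-3,-2}: single k=1 term ⇒ +0.615282;  D = +0.345677+0.508999i
d^3_{-2,-2}: k∈[0..1] ⇒ +0.468219 -0.673780 = -0.205561;  D = -0.205171-0.012658i
d^3_{-1,-2}: k∈[0..1] ⇒ -0.794326 +0.457222 = -0.337103;  D = -0.222233+0.253478i
d^3_{0,-2}: k∈[0..1] ⇒ +0.738089 -0.212426 = +0.525663;  D = -0.100715-0.515925i
d^3_{1,-2}: k∈[0..1] ⇒ -0.457222 +0.065796 = -0.391427;  D = +0.349794+0.175667i
d^3_{2,-2}: k∈[0..1] ⇒ +0.193918 -0.011162 = +0.182755;  D = -0.164784+0.079030i
d^3_{3,-2}: single k=0 term ⇒ -0.050965;  D = +0.010674-0.049835i
Y_3^{m'}(θ=2.8044,φ=2.6985) and Σ D·Y over m':
  (+0.3457+0.5090i)·(-0.0036-0.0147i)  (-0.2052-0.0127i)·(-0.0668-0.0818i)  (-0.2222+0.2535i)·(-0.3335-0.1583i)  (-0.1007-0.5159i)·(-0.5116+0.0000i)  (+0.3498+0.1757i)·(+0.3335-0.1583i)  (-0.1648+0.0790i)·(-0.0668+0.0818i)  (+0.0107-0.0498i)·(+0.0036-0.0147i)
Y_3^-2(R⁻¹ n̂) = +0.332953+0.209428i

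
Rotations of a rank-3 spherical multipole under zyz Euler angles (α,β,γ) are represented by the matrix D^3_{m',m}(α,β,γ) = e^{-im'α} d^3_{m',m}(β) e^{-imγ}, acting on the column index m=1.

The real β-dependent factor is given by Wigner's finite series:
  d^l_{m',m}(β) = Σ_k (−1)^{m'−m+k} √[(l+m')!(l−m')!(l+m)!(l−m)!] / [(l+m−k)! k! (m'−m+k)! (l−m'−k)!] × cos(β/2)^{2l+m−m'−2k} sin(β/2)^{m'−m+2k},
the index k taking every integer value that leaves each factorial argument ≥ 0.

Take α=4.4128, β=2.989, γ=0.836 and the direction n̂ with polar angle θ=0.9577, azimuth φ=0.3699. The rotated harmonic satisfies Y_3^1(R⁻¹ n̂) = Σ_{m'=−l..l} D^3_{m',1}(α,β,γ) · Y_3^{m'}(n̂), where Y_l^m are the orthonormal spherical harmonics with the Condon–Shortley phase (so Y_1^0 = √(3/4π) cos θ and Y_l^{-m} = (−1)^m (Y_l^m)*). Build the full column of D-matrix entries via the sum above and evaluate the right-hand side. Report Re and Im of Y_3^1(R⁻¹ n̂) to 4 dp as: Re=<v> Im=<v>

Re=-0.2644 Im=-0.0430

Need the full column D^3_{m',1} for m'=−3..3 at α=4.4128, β=2.989, γ=0.836.
cos(β/2)=0.076222, sin(β/2)=0.997091
d^3_{-3,1}: single k=4 term ⇒ +0.022241;  D = +0.021942-0.003631i
d^3_{-2,1}: k∈[3..4] ⇒ +0.002776 -0.237550 = -0.234774;  D = +0.031742-0.232618i
d^3_{-1,1}: k∈[2..4] ⇒ +0.000201 -0.045940 +0.982672 = +0.936933;  D = -0.849594-0.395009i
d^3_{0,1}: k∈[1..3] ⇒ +0.000009 -0.004562 +0.260223 = +0.255670;  D = +0.171411-0.189699i
d^3_{1,1}: k∈[0..2] ⇒ +0.000000 -0.000268 +0.034455 = +0.034187;  D = +0.017471+0.029385i
d^3_{2,1}: k∈[0..1] ⇒ -0.000008 +0.002776 = +0.002768;  D = -0.002691+0.000649i
d^3_{3,1}: single k=0 term ⇒ +0.000130;  D = +0.000008-0.000130i
Y_3^{m'}(θ=0.9577,φ=0.3699) and Σ D·Y over m':
  (+0.0219-0.0036i)·(+0.1016-0.2044i)  (+0.0317-0.2326i)·(+0.2905-0.2652i)  (-0.8496-0.3950i)·(+0.1615-0.0626i)  (+0.1714-0.1897i)·(-0.2887+0.0000i)  (+0.0175+0.0294i)·(-0.1615-0.0626i)  (-0.0027+0.0006i)·(+0.2905+0.2652i)  (+0.0000-0.0001i)·(-0.1016-0.2044i)
Y_3^1(R⁻¹ n̂) = -0.264402-0.043034i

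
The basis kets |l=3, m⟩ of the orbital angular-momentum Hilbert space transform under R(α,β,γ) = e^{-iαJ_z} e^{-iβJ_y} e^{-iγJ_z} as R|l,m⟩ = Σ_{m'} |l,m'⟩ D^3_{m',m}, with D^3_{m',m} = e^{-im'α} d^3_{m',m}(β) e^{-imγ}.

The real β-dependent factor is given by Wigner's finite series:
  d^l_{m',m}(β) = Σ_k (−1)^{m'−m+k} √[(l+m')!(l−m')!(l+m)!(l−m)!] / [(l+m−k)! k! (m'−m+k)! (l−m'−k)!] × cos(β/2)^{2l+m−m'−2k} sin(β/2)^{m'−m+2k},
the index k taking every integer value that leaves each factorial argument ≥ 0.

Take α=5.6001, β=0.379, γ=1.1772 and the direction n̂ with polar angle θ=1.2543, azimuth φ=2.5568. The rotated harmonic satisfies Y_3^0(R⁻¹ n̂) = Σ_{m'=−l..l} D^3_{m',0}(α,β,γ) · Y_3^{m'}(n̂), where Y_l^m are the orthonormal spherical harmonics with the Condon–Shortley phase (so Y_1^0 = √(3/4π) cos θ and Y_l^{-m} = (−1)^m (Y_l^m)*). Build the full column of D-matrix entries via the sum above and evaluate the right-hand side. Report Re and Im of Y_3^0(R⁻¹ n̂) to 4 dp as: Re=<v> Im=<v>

Need the full column D^3_{m',0} for m'=−3..3 at α=5.6001, β=0.379, γ=1.1772.
cos(β/2)=0.982099, sin(β/2)=0.188368
d^3_{-3,0}: single k=3 term ⇒ +0.028314;  D = -0.013036-0.025134i
d^3_{-2,0}: k∈[2..3] ⇒ +0.180798 -0.006651 = +0.174147;  D = +0.035387-0.170514i
d^3_{-1,0}: k∈[1..3] ⇒ +0.596174 -0.065796 +0.000807 = +0.531185;  D = +0.412002-0.335278i
d^3_{0,0}: k∈[0..3] ⇒ +0.897285 -0.297082 +0.010929 -0.000045 = +0.611087;  D = +0.611087+0.000000i
d^3_{1,0}: k∈[0..2] ⇒ -0.596174 +0.065796 -0.000807 = -0.531185;  D = -0.412002-0.335278i
d^3_{2,0}: k∈[0..1] ⇒ +0.180798 -0.006651 = +0.174147;  D = +0.035387+0.170514i
d^3_{3,0}: single k=0 term ⇒ -0.028314;  D = +0.013036-0.025134i
Y_3^{m'}(θ=1.2543,φ=2.5568) and Σ D·Y over m':
  (-0.0130-0.0251i)·(+0.0654-0.3521i)  (+0.0354-0.1705i)·(+0.1122+0.2645i)  (+0.4120-0.3353i)·(+0.1321+0.0874i)  (+0.6111+0.0000i)·(-0.2922+0.0000i)  (-0.4120-0.3353i)·(-0.1321+0.0874i)  (+0.0354+0.1705i)·(+0.1122-0.2645i)  (+0.0130-0.0251i)·(-0.0654-0.3521i)
Y_3^0(R⁻¹ n̂) = +0.067610-0.000000i

Re=0.0676 Im=0.0000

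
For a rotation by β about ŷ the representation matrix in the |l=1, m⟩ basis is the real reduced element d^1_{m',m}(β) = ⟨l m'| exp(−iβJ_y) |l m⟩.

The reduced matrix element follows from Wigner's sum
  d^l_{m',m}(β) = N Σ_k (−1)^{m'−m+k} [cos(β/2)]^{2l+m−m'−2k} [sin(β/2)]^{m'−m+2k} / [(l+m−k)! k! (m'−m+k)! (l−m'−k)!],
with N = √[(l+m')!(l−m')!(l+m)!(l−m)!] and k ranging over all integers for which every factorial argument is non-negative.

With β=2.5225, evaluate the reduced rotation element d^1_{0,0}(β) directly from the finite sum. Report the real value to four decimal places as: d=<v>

d^1_{0,0}(β=2.5225) via Wigner's sum:
With c≡cos(β/2)=0.304627 and s≡sin(β/2)=0.952472, N=[1·1·1·1]^{1/2}=1.000000
Admissible k: 0..1 (factorial args all ≥0)
  k=0: (−1)^0·1.0000/(1)·0.3046^2·0.9525^0 = +0.092797
  k=1: (−1)^1·1.0000/(1)·0.3046^0·0.9525^2 = -0.907203
d^1_{0,0}(2.5225) = +0.092797 -0.907203 = -0.814405

d=-0.8144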